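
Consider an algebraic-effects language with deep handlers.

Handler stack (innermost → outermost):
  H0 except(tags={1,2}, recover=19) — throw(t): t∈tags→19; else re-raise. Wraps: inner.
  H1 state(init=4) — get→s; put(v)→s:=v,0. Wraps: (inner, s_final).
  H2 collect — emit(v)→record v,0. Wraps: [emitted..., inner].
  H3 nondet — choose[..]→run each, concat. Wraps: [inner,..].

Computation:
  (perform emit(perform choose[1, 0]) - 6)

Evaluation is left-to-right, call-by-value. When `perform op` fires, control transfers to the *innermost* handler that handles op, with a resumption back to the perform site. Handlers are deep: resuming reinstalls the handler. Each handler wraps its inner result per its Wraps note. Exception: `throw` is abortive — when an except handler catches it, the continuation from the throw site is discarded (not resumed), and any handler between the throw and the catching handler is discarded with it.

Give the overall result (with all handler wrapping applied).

Answer: [[1, (-6, 4)], [0, (-6, 4)]]

Evaluation trace:
choose[1, 0] @ H3
  branch[0] choose=1:
    emit(1) @ H2 ⇒ out+=1
    H0 returns -6
    H1 returns (-6, 4)
    H2 returns [1, (-6, 4)]
    H3 returns [[1, (-6, 4)]]
  branch[1] choose=0:
    emit(0) @ H2 ⇒ out+=0
    H0 returns -6
    H1 returns (-6, 4)
    H2 returns [0, (-6, 4)]
    H3 returns [[0, (-6, 4)]]
= [[1, (-6, 4)], [0, (-6, 4)]]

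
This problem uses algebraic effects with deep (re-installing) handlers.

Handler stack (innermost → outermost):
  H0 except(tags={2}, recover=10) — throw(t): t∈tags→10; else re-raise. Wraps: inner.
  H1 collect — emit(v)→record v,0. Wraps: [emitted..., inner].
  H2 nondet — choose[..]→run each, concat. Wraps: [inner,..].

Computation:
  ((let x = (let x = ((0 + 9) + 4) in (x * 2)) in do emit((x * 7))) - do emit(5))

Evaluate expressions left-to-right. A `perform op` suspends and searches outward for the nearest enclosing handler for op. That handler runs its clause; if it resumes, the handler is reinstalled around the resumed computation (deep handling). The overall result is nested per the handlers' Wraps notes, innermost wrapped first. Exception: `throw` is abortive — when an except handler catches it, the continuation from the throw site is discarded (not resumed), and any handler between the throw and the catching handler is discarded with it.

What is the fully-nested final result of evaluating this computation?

Evaluation trace:
emit(182) @ H1 ⇒ out+=182
emit(5) @ H1 ⇒ out+=5
H0 returns 0
H1 returns [182, 5, 0]
H2 returns [[182, 5, 0]]
= [[182, 5, 0]]

Answer: [[182, 5, 0]]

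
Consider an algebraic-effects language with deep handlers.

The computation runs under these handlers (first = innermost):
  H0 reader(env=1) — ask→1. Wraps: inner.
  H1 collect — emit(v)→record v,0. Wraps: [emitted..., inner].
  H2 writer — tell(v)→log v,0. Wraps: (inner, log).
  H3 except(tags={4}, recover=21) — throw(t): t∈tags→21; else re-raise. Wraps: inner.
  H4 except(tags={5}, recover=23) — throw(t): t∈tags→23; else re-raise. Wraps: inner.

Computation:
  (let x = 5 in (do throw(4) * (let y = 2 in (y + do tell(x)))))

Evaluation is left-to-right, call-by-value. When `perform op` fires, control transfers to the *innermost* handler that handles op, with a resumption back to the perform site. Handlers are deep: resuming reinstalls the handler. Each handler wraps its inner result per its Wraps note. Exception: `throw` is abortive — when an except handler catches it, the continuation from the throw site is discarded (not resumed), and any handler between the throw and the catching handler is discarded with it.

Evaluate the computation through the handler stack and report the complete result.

Working:
throw(4) @ H3 caught ⇒ 21
H4 returns 21
= 21

Answer: 21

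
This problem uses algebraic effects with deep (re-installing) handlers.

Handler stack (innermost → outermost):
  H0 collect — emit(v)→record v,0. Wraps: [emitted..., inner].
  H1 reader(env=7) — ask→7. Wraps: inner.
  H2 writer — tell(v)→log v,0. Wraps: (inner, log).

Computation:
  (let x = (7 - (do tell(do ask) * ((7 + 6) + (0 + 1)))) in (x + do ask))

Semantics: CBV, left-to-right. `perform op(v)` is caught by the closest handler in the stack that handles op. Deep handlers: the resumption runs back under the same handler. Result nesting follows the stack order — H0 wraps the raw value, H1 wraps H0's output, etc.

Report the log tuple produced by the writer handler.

Step-by-step:
ask @ H1 ⇒ 7
tell(7) @ H2 ⇒ log+=7
ask @ H1 ⇒ 7
H0 returns [14]
H1 returns [14]
H2 returns ([14], (7))
= ([14], (7))

Answer: (7)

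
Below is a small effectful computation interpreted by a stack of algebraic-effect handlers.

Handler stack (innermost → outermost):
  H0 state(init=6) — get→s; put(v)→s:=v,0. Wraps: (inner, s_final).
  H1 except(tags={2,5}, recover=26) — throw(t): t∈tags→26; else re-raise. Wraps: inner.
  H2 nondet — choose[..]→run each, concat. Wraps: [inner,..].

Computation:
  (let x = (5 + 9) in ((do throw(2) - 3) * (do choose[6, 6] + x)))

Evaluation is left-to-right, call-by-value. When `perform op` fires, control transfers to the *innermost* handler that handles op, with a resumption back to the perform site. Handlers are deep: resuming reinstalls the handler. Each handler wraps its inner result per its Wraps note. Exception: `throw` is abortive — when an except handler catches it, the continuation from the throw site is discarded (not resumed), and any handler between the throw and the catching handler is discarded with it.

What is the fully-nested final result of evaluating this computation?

Answer: [26]

Evaluation trace:
throw(2) @ H1 caught ⇒ 26
H2 returns [26]
= [26]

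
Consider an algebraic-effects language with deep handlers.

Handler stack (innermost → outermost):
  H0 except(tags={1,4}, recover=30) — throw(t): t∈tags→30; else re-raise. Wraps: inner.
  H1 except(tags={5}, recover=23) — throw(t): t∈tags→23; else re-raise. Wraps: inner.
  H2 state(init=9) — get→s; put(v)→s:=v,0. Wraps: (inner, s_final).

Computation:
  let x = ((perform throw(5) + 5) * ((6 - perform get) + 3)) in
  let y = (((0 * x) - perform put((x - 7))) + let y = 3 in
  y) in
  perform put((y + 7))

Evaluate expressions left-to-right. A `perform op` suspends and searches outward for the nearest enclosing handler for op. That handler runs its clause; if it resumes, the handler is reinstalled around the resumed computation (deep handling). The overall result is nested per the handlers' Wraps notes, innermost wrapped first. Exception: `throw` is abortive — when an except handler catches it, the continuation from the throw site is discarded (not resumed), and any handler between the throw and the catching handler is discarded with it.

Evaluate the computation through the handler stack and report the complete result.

Answer: (23, 9)

Step-by-step:
throw(5) @ H0 re-raised
throw(5) @ H1 caught ⇒ 23
H2 returns (23, 9)
= (23, 9)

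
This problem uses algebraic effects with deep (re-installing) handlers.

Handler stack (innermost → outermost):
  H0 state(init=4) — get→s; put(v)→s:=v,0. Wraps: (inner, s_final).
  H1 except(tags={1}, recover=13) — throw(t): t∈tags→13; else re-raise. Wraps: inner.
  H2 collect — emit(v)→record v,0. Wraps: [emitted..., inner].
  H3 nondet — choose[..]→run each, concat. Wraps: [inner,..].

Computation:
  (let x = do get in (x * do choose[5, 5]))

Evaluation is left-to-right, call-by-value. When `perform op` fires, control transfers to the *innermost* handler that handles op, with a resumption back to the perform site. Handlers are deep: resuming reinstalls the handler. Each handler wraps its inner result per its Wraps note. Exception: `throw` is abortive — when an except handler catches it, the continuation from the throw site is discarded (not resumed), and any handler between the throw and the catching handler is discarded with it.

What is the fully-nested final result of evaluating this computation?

Answer: [[(20, 4)], [(20, 4)]]

Evaluation trace:
get @ H0 ⇒ 4
choose[5, 5] @ H3
  branch[0] choose=5:
    H0 returns (20, 4)
    H1 returns (20, 4)
    H2 returns [(20, 4)]
    H3 returns [[(20, 4)]]
  branch[1] choose=5:
    H0 returns (20, 4)
    H1 returns (20, 4)
    H2 returns [(20, 4)]
    H3 returns [[(20, 4)]]
= [[(20, 4)], [(20, 4)]]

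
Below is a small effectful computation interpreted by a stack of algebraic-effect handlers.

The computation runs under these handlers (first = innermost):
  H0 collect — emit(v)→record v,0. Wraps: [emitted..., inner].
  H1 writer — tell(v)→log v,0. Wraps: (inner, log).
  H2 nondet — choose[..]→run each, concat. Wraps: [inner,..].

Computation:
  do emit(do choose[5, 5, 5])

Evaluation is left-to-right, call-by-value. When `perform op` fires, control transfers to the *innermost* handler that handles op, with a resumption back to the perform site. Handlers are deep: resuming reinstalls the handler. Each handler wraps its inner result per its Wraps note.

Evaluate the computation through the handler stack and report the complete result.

Working:
choose[5, 5, 5] @ H2
  branch[0] choose=5:
    emit(5) @ H0 ⇒ out+=5
    H0 returns [5, 0]
    H1 returns ([5, 0], ())
    H2 returns [([5, 0], ())]
  branch[1] choose=5:
    emit(5) @ H0 ⇒ out+=5
    H0 returns [5, 0]
    H1 returns ([5, 0], ())
    H2 returns [([5, 0], ())]
  branch[2] choose=5:
    emit(5) @ H0 ⇒ out+=5
    H0 returns [5, 0]
    H1 returns ([5, 0], ())
    H2 returns [([5, 0], ())]
= [([5, 0], ()), ([5, 0], ()), ([5, 0], ())]

Answer: [([5, 0], ()), ([5, 0], ()), ([5, 0], ())]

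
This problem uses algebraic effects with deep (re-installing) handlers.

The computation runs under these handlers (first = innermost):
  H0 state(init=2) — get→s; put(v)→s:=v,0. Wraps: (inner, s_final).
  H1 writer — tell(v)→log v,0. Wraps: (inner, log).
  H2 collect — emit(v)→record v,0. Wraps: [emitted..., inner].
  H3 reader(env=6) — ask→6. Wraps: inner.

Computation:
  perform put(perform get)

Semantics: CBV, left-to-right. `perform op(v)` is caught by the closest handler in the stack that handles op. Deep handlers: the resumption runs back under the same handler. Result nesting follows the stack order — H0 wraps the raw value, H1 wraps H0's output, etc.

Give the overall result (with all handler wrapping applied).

Answer: [((0, 2), ())]

Working:
get @ H0 ⇒ 2
put(2) @ H0 ⇒ s:=2
H0 returns (0, 2)
H1 returns ((0, 2), ())
H2 returns [((0, 2), ())]
H3 returns [((0, 2), ())]
= [((0, 2), ())]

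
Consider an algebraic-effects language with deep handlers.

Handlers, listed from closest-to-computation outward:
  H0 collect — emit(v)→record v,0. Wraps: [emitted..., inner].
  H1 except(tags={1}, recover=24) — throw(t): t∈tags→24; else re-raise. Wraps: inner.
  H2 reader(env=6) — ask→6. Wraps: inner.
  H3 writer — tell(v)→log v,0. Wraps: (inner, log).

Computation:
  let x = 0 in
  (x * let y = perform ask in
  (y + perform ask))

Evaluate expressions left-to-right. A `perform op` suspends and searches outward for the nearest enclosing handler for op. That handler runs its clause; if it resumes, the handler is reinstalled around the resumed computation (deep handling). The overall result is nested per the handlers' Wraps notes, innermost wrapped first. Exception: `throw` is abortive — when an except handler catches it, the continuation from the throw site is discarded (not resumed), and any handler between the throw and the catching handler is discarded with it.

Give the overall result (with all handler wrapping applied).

Step-by-step:
ask @ H2 ⇒ 6
ask @ H2 ⇒ 6
H0 returns [0]
H1 returns [0]
H2 returns [0]
H3 returns ([0], ())
= ([0], ())

Answer: ([0], ())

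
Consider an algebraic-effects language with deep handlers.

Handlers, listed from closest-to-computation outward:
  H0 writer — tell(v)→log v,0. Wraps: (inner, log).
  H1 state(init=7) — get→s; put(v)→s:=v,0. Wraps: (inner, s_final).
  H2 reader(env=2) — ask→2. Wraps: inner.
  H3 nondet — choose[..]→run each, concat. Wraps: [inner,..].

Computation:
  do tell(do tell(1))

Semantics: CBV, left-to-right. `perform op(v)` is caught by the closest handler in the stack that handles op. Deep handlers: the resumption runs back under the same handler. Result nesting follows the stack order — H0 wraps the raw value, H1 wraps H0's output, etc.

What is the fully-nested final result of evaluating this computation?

Answer: [((0, (1, 0)), 7)]

Working:
tell(1) @ H0 ⇒ log+=1
tell(0) @ H0 ⇒ log+=0
H0 returns (0, (1, 0))
H1 returns ((0, (1, 0)), 7)
H2 returns ((0, (1, 0)), 7)
H3 returns [((0, (1, 0)), 7)]
= [((0, (1, 0)), 7)]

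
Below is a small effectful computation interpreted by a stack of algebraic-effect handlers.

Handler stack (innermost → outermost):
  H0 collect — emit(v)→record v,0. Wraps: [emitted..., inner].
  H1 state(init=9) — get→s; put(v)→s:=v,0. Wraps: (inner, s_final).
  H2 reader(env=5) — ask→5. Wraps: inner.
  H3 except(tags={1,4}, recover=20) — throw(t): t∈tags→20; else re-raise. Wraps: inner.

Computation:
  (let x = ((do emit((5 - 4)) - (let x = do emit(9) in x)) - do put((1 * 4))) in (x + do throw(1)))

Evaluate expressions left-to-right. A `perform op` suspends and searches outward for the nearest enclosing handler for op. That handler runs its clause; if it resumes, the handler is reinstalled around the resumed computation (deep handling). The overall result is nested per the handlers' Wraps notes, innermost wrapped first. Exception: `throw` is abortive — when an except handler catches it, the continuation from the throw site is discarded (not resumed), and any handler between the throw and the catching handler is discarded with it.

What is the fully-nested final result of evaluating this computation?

Answer: 20

Evaluation trace:
emit(1) @ H0 ⇒ out+=1
emit(9) @ H0 ⇒ out+=9
put(4) @ H1 ⇒ s:=4
throw(1) @ H3 caught ⇒ 20
= 20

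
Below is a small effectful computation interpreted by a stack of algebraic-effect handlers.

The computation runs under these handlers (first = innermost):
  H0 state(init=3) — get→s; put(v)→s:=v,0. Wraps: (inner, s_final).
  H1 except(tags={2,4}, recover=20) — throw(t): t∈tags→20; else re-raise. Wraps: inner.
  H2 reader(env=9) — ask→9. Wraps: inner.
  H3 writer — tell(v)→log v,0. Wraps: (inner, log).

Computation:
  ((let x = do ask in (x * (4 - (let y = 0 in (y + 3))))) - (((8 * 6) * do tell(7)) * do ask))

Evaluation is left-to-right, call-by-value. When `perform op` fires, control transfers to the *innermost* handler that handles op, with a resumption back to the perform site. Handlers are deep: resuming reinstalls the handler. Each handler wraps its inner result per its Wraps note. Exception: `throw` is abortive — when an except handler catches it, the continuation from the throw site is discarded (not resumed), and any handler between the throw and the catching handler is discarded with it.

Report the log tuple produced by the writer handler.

Evaluation trace:
ask @ H2 ⇒ 9
tell(7) @ H3 ⇒ log+=7
ask @ H2 ⇒ 9
H0 returns (9, 3)
H1 returns (9, 3)
H2 returns (9, 3)
H3 returns ((9, 3), (7))
= ((9, 3), (7))

Answer: (7)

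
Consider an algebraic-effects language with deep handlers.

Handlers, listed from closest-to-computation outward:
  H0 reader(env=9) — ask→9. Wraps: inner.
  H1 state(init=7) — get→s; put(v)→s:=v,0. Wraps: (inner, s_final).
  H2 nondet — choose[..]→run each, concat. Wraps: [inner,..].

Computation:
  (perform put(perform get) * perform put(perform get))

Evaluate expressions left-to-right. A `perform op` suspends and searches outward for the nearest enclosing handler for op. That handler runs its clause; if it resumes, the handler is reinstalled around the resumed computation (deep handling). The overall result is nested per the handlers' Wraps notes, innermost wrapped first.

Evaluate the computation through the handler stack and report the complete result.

Answer: [(0, 7)]

Evaluation trace:
get @ H1 ⇒ 7
put(7) @ H1 ⇒ s:=7
get @ H1 ⇒ 7
put(7) @ H1 ⇒ s:=7
H0 returns 0
H1 returns (0, 7)
H2 returns [(0, 7)]
= [(0, 7)]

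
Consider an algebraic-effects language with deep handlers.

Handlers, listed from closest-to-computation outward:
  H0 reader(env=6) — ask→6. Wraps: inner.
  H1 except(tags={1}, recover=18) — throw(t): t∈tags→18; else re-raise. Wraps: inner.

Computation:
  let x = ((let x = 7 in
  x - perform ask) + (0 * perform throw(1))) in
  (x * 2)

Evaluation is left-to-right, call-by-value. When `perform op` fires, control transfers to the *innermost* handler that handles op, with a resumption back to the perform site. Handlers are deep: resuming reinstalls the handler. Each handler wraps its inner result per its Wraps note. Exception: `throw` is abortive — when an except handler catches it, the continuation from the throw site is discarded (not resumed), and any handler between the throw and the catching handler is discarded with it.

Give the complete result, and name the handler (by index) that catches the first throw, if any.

Working:
ask @ H0 ⇒ 6
throw(1) @ H1 caught ⇒ 18
= 18

Answer: 18 ; first throw caught by: H1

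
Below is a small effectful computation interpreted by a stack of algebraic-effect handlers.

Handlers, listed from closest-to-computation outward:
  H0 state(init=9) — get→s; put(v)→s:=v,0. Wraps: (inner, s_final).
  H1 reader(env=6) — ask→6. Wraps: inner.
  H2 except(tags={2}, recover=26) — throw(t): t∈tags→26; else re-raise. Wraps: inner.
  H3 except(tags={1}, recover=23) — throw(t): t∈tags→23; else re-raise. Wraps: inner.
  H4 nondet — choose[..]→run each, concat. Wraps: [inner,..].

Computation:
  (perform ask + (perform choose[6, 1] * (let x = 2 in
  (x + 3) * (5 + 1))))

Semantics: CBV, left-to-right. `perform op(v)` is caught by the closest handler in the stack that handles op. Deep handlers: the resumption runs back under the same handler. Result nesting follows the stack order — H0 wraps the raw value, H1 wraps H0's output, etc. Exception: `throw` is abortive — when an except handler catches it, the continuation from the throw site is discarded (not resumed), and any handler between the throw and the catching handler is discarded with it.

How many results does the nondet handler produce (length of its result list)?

Answer: 2

Evaluation trace:
ask @ H1 ⇒ 6
choose[6, 1] @ H4
  branch[0] choose=6:
    H0 returns (186, 9)
    H1 returns (186, 9)
    H2 returns (186, 9)
    H3 returns (186, 9)
    H4 returns [(186, 9)]
  branch[1] choose=1:
    H0 returns (36, 9)
    H1 returns (36, 9)
    H2 returns (36, 9)
    H3 returns (36, 9)
    H4 returns [(36, 9)]
= [(186, 9), (36, 9)]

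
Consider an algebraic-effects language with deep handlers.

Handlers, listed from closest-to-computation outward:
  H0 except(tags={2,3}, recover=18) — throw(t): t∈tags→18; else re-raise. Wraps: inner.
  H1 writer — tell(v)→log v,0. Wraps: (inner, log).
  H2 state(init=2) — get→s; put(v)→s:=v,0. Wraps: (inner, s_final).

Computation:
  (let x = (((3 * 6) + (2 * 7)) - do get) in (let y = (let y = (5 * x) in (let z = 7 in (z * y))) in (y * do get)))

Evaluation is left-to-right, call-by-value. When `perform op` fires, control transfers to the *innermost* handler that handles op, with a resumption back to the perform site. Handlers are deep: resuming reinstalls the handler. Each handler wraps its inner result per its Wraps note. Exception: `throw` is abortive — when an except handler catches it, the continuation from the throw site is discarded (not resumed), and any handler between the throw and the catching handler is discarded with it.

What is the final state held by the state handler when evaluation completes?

Working:
get @ H2 ⇒ 2
get @ H2 ⇒ 2
H0 returns 2100
H1 returns (2100, ())
H2 returns ((2100, ()), 2)
= ((2100, ()), 2)

Answer: 2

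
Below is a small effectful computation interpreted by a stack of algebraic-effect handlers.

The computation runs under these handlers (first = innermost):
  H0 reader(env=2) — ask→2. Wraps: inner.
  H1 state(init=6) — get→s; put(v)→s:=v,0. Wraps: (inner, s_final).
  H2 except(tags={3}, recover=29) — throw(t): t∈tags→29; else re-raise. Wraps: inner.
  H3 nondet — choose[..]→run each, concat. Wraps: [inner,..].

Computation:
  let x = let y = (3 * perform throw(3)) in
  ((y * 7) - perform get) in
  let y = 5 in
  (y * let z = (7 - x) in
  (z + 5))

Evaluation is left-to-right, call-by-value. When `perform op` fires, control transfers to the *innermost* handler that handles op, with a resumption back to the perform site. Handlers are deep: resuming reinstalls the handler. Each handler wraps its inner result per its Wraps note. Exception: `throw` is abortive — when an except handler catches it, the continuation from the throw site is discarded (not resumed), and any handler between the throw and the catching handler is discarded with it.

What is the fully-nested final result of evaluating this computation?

Answer: [29]

Step-by-step:
throw(3) @ H2 caught ⇒ 29
H3 returns [29]
= [29]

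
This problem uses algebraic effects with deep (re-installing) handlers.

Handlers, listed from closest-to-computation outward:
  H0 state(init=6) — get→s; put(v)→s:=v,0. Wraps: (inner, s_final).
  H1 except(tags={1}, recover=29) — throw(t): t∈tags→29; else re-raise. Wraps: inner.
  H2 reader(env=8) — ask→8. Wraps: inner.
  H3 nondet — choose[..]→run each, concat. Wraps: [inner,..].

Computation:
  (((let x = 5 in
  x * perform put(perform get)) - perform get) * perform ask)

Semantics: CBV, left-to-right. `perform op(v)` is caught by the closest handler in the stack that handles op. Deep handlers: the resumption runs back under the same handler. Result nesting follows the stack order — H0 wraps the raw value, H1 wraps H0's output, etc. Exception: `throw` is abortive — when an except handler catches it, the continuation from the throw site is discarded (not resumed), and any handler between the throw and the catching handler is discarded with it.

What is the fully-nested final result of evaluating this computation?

Answer: [(-48, 6)]

Working:
get @ H0 ⇒ 6
put(6) @ H0 ⇒ s:=6
get @ H0 ⇒ 6
ask @ H2 ⇒ 8
H0 returns (-48, 6)
H1 returns (-48, 6)
H2 returns (-48, 6)
H3 returns [(-48, 6)]
= [(-48, 6)]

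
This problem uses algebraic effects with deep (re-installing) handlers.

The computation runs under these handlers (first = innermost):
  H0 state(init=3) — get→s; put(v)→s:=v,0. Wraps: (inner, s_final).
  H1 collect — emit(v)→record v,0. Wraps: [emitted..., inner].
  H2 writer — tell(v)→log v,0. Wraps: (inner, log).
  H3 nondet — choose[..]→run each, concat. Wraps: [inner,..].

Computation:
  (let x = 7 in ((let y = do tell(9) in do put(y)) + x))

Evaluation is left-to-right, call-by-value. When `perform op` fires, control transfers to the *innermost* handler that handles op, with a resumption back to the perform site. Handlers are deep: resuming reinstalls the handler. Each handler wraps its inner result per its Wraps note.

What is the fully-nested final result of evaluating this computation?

Answer: [([(7, 0)], (9))]

Working:
tell(9) @ H2 ⇒ log+=9
put(0) @ H0 ⇒ s:=0
H0 returns (7, 0)
H1 returns [(7, 0)]
H2 returns ([(7, 0)], (9))
H3 returns [([(7, 0)], (9))]
= [([(7, 0)], (9))]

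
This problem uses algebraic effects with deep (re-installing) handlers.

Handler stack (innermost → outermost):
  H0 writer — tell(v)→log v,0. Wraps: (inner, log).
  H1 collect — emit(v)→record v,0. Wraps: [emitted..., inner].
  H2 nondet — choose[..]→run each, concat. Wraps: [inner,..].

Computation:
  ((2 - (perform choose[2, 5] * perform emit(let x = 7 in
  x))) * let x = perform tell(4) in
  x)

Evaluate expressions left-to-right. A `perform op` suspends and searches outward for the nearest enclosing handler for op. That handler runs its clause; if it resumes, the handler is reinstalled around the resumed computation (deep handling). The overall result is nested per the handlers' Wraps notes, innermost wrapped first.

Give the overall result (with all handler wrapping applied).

Step-by-step:
choose[2, 5] @ H2
  branch[0] choose=2:
    emit(7) @ H1 ⇒ out+=7
    tell(4) @ H0 ⇒ log+=4
    H0 returns (0, (4))
    H1 returns [7, (0, (4))]
    H2 returns [[7, (0, (4))]]
  branch[1] choose=5:
    emit(7) @ H1 ⇒ out+=7
    tell(4) @ H0 ⇒ log+=4
    H0 returns (0, (4))
    H1 returns [7, (0, (4))]
    H2 returns [[7, (0, (4))]]
= [[7, (0, (4))], [7, (0, (4))]]

Answer: [[7, (0, (4))], [7, (0, (4))]]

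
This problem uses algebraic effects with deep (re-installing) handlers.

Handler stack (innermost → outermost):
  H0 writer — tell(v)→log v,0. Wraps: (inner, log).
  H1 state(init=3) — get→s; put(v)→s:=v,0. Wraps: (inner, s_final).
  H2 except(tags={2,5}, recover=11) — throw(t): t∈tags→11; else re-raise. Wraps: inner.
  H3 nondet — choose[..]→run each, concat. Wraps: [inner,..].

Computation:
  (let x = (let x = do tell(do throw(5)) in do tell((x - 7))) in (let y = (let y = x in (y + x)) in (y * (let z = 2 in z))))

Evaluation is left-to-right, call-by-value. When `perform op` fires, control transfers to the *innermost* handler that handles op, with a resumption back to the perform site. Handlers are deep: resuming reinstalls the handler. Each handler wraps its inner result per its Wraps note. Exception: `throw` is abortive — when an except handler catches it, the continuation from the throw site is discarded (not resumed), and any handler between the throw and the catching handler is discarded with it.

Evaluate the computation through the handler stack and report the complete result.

Answer: [11]

Step-by-step:
throw(5) @ H2 caught ⇒ 11
H3 returns [11]
= [11]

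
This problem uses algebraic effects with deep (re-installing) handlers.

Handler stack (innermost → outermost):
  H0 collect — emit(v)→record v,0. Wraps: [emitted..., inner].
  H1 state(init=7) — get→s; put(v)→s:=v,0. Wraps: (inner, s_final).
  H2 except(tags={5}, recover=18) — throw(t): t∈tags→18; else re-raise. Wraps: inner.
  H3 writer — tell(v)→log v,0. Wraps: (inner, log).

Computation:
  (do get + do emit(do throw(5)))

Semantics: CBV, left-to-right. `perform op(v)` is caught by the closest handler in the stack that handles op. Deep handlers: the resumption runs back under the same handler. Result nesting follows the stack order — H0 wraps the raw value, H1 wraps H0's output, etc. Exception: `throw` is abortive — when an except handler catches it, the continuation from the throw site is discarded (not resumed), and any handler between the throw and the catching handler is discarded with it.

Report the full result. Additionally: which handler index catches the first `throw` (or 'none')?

Working:
get @ H1 ⇒ 7
throw(5) @ H2 caught ⇒ 18
H3 returns (18, ())
= (18, ())

Answer: (18, ()) ; first throw caught by: H2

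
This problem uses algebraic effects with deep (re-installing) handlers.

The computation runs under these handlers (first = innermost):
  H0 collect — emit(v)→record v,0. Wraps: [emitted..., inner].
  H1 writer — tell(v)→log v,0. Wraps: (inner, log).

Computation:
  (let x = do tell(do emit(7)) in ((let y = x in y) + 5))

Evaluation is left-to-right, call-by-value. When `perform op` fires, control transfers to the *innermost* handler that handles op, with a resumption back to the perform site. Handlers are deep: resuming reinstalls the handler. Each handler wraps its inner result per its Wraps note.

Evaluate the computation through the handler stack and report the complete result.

Answer: ([7, 5], (0))

Evaluation trace:
emit(7) @ H0 ⇒ out+=7
tell(0) @ H1 ⇒ log+=0
H0 returns [7, 5]
H1 returns ([7, 5], (0))
= ([7, 5], (0))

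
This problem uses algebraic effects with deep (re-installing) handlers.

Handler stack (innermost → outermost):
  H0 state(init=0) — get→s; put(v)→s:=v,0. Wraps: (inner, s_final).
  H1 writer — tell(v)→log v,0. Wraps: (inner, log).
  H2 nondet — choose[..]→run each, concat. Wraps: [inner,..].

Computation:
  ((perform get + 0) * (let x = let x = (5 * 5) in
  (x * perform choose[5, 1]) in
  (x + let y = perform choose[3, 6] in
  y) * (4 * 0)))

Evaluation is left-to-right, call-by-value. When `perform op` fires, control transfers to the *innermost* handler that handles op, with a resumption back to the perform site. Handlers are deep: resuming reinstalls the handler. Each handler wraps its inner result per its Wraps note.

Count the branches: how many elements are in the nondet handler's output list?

Working:
get @ H0 ⇒ 0
choose[5, 1] @ H2
  branch[0] choose=5:
    choose[3, 6] @ H2
      branch[0] choose=3:
        H0 returns (0, 0)
        H1 returns ((0, 0), ())
        H2 returns [((0, 0), ())]
      branch[1] choose=6:
        H0 returns (0, 0)
        H1 returns ((0, 0), ())
        H2 returns [((0, 0), ())]
  branch[1] choose=1:
    choose[3, 6] @ H2
      branch[0] choose=3:
        H0 returns (0, 0)
        H1 returns ((0, 0), ())
        H2 returns [((0, 0), ())]
      branch[1] choose=6:
        H0 returns (0, 0)
        H1 returns ((0, 0), ())
        H2 returns [((0, 0), ())]
= [((0, 0), ()), ((0, 0), ()), ((0, 0), ()), ((0, 0), ())]

Answer: 4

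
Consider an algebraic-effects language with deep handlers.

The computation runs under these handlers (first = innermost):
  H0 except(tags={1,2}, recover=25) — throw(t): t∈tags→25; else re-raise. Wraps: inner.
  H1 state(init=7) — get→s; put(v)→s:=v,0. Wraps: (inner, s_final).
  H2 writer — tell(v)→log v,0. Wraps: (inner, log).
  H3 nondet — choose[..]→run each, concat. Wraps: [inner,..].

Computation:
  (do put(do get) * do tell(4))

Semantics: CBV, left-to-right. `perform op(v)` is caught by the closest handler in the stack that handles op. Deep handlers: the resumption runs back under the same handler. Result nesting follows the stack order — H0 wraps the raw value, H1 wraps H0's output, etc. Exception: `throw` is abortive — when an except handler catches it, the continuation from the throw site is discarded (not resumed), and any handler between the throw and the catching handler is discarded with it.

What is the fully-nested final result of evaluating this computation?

Step-by-step:
get @ H1 ⇒ 7
put(7) @ H1 ⇒ s:=7
tell(4) @ H2 ⇒ log+=4
H0 returns 0
H1 returns (0, 7)
H2 returns ((0, 7), (4))
H3 returns [((0, 7), (4))]
= [((0, 7), (4))]

Answer: [((0, 7), (4))]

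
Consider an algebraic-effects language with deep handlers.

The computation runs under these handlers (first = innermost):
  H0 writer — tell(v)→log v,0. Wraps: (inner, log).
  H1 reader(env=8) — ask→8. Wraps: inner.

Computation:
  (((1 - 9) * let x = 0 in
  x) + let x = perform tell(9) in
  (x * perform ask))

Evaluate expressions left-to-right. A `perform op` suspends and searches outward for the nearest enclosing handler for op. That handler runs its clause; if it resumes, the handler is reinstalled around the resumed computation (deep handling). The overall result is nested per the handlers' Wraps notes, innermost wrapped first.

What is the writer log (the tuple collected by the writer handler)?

Answer: (9)

Step-by-step:
tell(9) @ H0 ⇒ log+=9
ask @ H1 ⇒ 8
H0 returns (0, (9))
H1 returns (0, (9))
= (0, (9))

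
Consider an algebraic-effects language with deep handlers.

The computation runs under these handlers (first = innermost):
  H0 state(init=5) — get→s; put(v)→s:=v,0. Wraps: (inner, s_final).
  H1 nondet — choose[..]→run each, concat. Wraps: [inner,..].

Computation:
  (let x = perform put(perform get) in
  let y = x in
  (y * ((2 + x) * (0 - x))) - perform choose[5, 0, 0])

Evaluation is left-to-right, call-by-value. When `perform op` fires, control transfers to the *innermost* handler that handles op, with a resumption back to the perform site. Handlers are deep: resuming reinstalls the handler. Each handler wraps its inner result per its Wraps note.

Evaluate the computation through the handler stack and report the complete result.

Answer: [(-5, 5), (0, 5), (0, 5)]

Step-by-step:
get @ H0 ⇒ 5
put(5) @ H0 ⇒ s:=5
choose[5, 0, 0] @ H1
  branch[0] choose=5:
    H0 returns (-5, 5)
    H1 returns [(-5, 5)]
  branch[1] choose=0:
    H0 returns (0, 5)
    H1 returns [(0, 5)]
  branch[2] choose=0:
    H0 returns (0, 5)
    H1 returns [(0, 5)]
= [(-5, 5), (0, 5), (0, 5)]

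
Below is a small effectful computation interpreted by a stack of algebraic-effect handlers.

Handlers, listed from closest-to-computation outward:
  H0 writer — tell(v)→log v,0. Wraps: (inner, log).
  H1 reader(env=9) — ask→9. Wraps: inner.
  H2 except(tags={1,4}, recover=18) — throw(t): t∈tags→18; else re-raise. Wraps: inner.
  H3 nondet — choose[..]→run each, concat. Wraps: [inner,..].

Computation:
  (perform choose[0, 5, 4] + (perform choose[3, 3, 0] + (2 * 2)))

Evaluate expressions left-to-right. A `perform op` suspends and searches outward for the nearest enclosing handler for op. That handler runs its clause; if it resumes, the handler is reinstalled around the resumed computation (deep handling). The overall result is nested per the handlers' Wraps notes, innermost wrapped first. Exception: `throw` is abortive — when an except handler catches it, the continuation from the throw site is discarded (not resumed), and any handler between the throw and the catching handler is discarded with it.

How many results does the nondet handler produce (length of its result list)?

Step-by-step:
choose[0, 5, 4] @ H3
  branch[0] choose=0:
    choose[3, 3, 0] @ H3
      branch[0] choose=3:
        H0 returns (7, ())
        H1 returns (7, ())
        H2 returns (7, ())
        H3 returns [(7, ())]
      branch[1] choose=3:
        H0 returns (7, ())
        H1 returns (7, ())
        H2 returns (7, ())
        H3 returns [(7, ())]
      branch[2] choose=0:
        H0 returns (4, ())
        H1 returns (4, ())
        H2 returns (4, ())
        H3 returns [(4, ())]
  branch[1] choose=5:
    choose[3, 3, 0] @ H3
      branch[0] choose=3:
        H0 returns (12, ())
        H1 returns (12, ())
        H2 returns (12, ())
        H3 returns [(12, ())]
      branch[1] choose=3:
        H0 returns (12, ())
        H1 returns (12, ())
        H2 returns (12, ())
        H3 returns [(12, ())]
      branch[2] choose=0:
        H0 returns (9, ())
        H1 returns (9, ())
        H2 returns (9, ())
        H3 returns [(9, ())]
  branch[2] choose=4:
    choose[3, 3, 0] @ H3
      branch[0] choose=3:
        H0 returns (11, ())
        H1 returns (11, ())
        H2 returns (11, ())
        H3 returns [(11, ())]
      branch[1] choose=3:
        H0 returns (11, ())
        H1 returns (11, ())
        H2 returns (11, ())
        H3 returns [(11, ())]
      branch[2] choose=0:
        H0 returns (8, ())
        H1 returns (8, ())
        H2 returns (8, ())
        H3 returns [(8, ())]
= [(7, ()), (7, ()), (4, ()), (12, ()), (12, ()), (9, ()), (11, ()), (11, ()), (8, ())]

Answer: 9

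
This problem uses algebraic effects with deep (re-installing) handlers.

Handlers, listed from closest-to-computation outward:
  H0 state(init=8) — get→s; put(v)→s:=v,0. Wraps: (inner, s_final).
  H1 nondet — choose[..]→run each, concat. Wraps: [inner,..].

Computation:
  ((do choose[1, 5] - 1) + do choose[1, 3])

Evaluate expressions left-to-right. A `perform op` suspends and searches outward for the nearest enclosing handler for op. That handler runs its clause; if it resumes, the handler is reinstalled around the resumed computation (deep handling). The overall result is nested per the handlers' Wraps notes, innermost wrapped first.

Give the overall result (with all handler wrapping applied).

Evaluation trace:
choose[1, 5] @ H1
  branch[0] choose=1:
    choose[1, 3] @ H1
      branch[0] choose=1:
        H0 returns (1, 8)
        H1 returns [(1, 8)]
      branch[1] choose=3:
        H0 returns (3, 8)
        H1 returns [(3, 8)]
  branch[1] choose=5:
    choose[1, 3] @ H1
      branch[0] choose=1:
        H0 returns (5, 8)
        H1 returns [(5, 8)]
      branch[1] choose=3:
        H0 returns (7, 8)
        H1 returns [(7, 8)]
= [(1, 8), (3, 8), (5, 8), (7, 8)]

Answer: [(1, 8), (3, 8), (5, 8), (7, 8)]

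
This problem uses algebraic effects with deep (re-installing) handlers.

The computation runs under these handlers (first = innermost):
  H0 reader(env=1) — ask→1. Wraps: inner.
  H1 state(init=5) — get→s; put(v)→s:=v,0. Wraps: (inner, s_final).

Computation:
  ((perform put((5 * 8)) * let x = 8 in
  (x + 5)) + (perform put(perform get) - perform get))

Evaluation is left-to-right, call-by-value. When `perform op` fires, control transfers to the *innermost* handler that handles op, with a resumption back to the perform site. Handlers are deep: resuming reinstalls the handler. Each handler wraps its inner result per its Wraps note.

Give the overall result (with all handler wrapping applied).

Step-by-step:
put(40) @ H1 ⇒ s:=40
get @ H1 ⇒ 40
put(40) @ H1 ⇒ s:=40
get @ H1 ⇒ 40
H0 returns -40
H1 returns (-40, 40)
= (-40, 40)

Answer: (-40, 40)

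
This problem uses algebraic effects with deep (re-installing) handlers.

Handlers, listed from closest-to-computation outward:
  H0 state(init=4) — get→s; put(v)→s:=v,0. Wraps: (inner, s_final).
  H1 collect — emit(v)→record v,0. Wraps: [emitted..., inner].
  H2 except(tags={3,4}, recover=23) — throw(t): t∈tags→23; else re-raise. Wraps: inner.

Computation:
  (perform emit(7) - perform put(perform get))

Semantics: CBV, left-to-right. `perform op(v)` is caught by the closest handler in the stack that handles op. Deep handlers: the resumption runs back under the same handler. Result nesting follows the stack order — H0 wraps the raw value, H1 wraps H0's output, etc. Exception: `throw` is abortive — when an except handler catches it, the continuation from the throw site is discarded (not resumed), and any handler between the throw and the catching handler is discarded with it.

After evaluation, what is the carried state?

Working:
emit(7) @ H1 ⇒ out+=7
get @ H0 ⇒ 4
put(4) @ H0 ⇒ s:=4
H0 returns (0, 4)
H1 returns [7, (0, 4)]
H2 returns [7, (0, 4)]
= [7, (0, 4)]

Answer: 4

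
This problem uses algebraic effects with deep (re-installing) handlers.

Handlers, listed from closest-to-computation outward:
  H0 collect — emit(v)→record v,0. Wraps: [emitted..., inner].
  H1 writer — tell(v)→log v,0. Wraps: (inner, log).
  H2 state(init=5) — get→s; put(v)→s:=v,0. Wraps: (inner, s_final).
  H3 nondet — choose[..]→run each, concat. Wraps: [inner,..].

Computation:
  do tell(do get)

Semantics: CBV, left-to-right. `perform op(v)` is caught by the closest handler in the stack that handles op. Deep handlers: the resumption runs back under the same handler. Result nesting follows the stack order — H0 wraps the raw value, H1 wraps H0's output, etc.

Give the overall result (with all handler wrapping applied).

Working:
get @ H2 ⇒ 5
tell(5) @ H1 ⇒ log+=5
H0 returns [0]
H1 returns ([0], (5))
H2 returns (([0], (5)), 5)
H3 returns [(([0], (5)), 5)]
= [(([0], (5)), 5)]

Answer: [(([0], (5)), 5)]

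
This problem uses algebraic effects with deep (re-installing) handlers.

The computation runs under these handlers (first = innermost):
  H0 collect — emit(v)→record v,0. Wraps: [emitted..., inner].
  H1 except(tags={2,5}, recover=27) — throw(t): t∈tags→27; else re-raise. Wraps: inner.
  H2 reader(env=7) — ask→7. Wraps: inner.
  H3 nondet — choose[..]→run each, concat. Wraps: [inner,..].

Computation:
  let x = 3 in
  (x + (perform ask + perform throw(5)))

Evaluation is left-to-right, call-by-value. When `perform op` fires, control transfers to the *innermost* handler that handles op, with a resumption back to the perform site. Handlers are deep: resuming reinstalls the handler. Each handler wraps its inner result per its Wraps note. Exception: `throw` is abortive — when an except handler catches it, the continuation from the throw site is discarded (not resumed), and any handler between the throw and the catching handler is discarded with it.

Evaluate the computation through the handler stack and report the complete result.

Answer: [27]

Working:
ask @ H2 ⇒ 7
throw(5) @ H1 caught ⇒ 27
H2 returns 27
H3 returns [27]
= [27]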